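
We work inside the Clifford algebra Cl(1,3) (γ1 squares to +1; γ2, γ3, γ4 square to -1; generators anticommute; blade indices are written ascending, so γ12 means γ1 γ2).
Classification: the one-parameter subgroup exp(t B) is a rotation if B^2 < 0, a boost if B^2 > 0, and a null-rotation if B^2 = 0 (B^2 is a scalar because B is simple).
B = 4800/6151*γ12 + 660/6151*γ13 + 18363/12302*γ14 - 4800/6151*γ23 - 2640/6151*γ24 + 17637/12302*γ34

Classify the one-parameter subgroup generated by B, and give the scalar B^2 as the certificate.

B^2 term by term: the squares give (4800/6151)^2*(γ12)^2 + (660/6151)^2*(γ13)^2 + (18363/12302)^2*(γ14)^2 + (-4800/6151)^2*(γ23)^2 + (-2640/6151)^2*(γ24)^2 + (17637/12302)^2*(γ34)^2 = 23040000/37834801*(+1) + 435600/37834801*(+1) + 337199769/151339204*(+1) + 23040000/37834801*(-1) + 6969600/37834801*(-1) + 311063769/151339204*(-1) = 0 (each basis 2-blade squares to minus the product of its generators' squares); cross terms between blades sharing an index anticommute and cancel; the commuting (index-disjoint) pairs give grade-4 terms 2*c*c'*(blade product), which cancel blade by blade — γ1234: 84657600/37834801 + 3484800/37834801 - 88142400/37834801 = 0 — confirming B is simple. So B^2 = 0.
Answer: null-rotation, certificate B^2 = 0. The scalar 0 is the complete invariant here: its sign names the subgroup type.


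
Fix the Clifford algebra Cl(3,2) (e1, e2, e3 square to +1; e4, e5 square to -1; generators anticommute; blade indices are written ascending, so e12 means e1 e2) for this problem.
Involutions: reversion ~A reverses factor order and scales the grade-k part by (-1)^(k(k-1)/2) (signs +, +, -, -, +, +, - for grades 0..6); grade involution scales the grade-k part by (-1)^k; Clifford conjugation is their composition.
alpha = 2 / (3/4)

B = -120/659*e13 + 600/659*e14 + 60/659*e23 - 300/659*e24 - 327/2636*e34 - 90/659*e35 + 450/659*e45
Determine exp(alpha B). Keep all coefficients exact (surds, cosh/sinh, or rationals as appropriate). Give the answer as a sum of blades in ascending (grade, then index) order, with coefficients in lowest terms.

B^2 term by term: the squares give (-120/659)^2*(e13)^2 + (600/659)^2*(e14)^2 + (60/659)^2*(e23)^2 + (-300/659)^2*(e24)^2 + (-327/2636)^2*(e34)^2 + (-90/659)^2*(e35)^2 + (450/659)^2*(e45)^2 = 14400/434281*(-1) + 360000/434281*(+1) + 3600/434281*(-1) + 90000/434281*(+1) + 106929/6948496*(+1) + 8100/434281*(+1) + 202500/434281*(-1) = 9/16 (each basis 2-blade squares to minus the product of its generators' squares); cross terms between blades sharing an index anticommute and cancel; the commuting (index-disjoint) pairs give grade-4 terms 2*c*c'*(blade product), which cancel blade by blade — e1234: -72000/434281 + 72000/434281 = 0; e1345: -108000/434281 + 108000/434281 = 0; e2345: 54000/434281 - 54000/434281 = 0 — confirming B is simple. So B^2 = 9/16.
B^2 = 9/16 — the series telescopes hyperbolically here: l = 3/4, alpha*l = 2, so exp(alpha B) = cosh(2) + (sinh(2)/(3/4))*B = cosh(2) + (4*sinh(2)/3)*B.
Answer: cosh(2) - 160*sinh(2)/659*e13 + 800*sinh(2)/659*e14 + 80*sinh(2)/659*e23 - 400*sinh(2)/659*e24 - 109*sinh(2)/659*e34 - 120*sinh(2)/659*e35 + 600*sinh(2)/659*e45


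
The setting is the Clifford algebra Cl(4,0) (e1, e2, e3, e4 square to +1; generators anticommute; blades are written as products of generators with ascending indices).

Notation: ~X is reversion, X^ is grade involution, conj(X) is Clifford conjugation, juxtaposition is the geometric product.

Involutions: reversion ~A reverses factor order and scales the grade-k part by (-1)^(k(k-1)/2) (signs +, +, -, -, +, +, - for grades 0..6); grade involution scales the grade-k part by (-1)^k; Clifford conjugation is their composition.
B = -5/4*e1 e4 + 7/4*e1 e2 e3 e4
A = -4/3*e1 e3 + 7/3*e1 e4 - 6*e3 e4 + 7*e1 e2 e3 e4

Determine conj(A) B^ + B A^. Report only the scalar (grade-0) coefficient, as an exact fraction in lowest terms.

first term: 28/3 - 21/2*e1 e2 - 15/2*e1 e3 + 77/6*e2 e3 + 7/3*e2 e4 + 5/3*e3 e4
second term: 91/6 + 21/2*e1 e2 - 15/2*e1 e3 + 14/3*e2 e3 - 7/3*e2 e4 + 5/3*e3 e4
Answer: 49/2


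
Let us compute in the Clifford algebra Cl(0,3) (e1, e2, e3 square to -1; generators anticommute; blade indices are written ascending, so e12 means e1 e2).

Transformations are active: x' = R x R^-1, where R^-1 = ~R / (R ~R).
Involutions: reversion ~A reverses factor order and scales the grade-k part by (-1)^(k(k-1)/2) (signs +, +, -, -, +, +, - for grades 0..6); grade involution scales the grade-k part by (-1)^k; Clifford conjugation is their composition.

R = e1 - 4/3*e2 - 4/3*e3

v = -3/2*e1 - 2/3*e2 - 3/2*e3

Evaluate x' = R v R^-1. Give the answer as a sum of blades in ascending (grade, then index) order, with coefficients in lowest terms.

~R = e1 - 4/3*e2 - 4/3*e3, and R ~R = -41/9, so R^-1 = ~R / (-41/9).
R v = -25/18 - 8/3*e12 - 7/2*e13 + 10/9*e23
Answer: 173/82*e1 - 6/41*e2 + 169/246*e3


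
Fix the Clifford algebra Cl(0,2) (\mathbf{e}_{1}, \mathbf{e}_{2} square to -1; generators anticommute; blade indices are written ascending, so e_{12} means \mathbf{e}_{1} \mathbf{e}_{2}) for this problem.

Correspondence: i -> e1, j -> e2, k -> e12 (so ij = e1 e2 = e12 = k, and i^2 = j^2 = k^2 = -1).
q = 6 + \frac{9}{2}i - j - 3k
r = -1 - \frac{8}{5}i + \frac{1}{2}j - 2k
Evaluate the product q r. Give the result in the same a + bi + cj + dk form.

In blades: q = 6 + \frac{9}{2} e_{1} - e_{2} - 3 e_{12}, r = -1 - \frac{8}{5} e_{1} + \frac{1}{2} e_{2} - 2 e_{12}.
Distribute q over r term by term (generator squares from the signature, products reordered to ascending indices): (6)*r = -6 - \frac{48}{5} e_{1} + 3 e_{2} - 12 e_{12}; (\frac{9}{2} e_{1})*r = \frac{36}{5} - \frac{9}{2} e_{1} + 9 e_{2} + \frac{9}{4} e_{12}; (-e_{2})*r = \frac{1}{2} + 2 e_{1} + e_{2} - \frac{8}{5} e_{12}; (-3 e_{12})*r = -6 + \frac{3}{2} e_{1} + \frac{24}{5} e_{2} + 3 e_{12}.
Sum: -\frac{43}{10} - \frac{53}{5} e_{1} + \frac{89}{5} e_{2} - \frac{167}{20} e_{12}; translating back through the correspondence:
Answer: -\frac{43}{10} - \frac{53}{5}i + \frac{89}{5}j - \frac{167}{20}k


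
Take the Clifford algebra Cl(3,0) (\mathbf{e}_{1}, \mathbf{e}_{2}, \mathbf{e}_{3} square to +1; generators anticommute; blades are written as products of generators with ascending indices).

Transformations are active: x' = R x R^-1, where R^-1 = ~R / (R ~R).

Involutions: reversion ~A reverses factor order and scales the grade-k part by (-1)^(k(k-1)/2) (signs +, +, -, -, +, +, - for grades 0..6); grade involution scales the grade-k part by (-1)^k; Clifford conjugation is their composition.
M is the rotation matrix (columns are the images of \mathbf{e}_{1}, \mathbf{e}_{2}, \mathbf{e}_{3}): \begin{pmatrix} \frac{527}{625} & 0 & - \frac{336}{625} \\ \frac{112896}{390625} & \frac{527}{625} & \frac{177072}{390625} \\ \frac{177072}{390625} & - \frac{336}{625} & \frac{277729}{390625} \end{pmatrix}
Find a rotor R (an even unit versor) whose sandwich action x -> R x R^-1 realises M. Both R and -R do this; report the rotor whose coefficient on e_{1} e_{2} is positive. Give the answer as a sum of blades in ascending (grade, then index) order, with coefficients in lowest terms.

Method: write R = a + b12*e_{1} e_{2} + b13*e_{1} e_{3} + b23*e_{2} e_{3} with a^2 + b12^2 + b13^2 + b23^2 = 1 (so R^-1 = ~R). Expanding the columns R e_j ~R gives tr M = 4a^2 - 1 and, from the antisymmetric part, M21 - M12 = -4a*b12, M13 - M31 = 4a*b13, M32 - M23 = -4a*b23.
Here tr M = \frac{936479}{390625}, so a^2 = (1 + tr M)/4 = \frac{331776}{390625} and a = ±\frac{576}{625}. Taking a = \frac{576}{625}: M21 - M12 = \frac{112896}{390625}, M13 - M31 = -\frac{387072}{390625}, M32 - M23 = -\frac{387072}{390625}, giving b12 = -\frac{49}{625}, b13 = -\frac{168}{625}, b23 = \frac{168}{625}, i.e. R = \frac{576}{625} - \frac{49}{625} e_{1} e_{2} - \frac{168}{625} e_{1} e_{3} + \frac{168}{625} e_{2} e_{3}.
Its e_{1} e_{2} coefficient is negative, so report the other preimage -R.
Answer: -\frac{576}{625} + \frac{49}{625} e_{1} e_{2} + \frac{168}{625} e_{1} e_{3} - \frac{168}{625} e_{2} e_{3}. Why the constraint matters: R and -R act identically through the sandwich — M has trace \frac{936479}{390625} either way — so only the sign condition on e_{1} e_{2} picks one of the two preimages.


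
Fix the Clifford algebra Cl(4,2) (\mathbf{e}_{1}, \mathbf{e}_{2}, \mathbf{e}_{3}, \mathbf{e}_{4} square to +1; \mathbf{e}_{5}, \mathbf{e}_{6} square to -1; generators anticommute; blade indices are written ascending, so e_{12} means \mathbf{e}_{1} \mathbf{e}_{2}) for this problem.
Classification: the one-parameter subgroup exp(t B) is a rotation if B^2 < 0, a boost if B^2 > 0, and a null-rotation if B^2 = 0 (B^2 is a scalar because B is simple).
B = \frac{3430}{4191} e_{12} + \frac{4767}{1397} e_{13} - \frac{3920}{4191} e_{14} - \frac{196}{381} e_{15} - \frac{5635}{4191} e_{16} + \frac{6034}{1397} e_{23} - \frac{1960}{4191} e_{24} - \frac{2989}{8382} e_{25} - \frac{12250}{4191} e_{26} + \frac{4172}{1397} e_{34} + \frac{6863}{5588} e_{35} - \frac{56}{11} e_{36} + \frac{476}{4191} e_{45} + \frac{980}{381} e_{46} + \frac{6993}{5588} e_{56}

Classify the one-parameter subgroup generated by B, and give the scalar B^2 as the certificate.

B^2 term by term: the squares give (\frac{3430}{4191})^2*(e_{12})^2 + (\frac{4767}{1397})^2*(e_{13})^2 + (-\frac{3920}{4191})^2*(e_{14})^2 + (-\frac{196}{381})^2*(e_{15})^2 + (-\frac{5635}{4191})^2*(e_{16})^2 + (\frac{6034}{1397})^2*(e_{23})^2 + (-\frac{1960}{4191})^2*(e_{24})^2 + (-\frac{2989}{8382})^2*(e_{25})^2 + (-\frac{12250}{4191})^2*(e_{26})^2 + (\frac{4172}{1397})^2*(e_{34})^2 + (\frac{6863}{5588})^2*(e_{35})^2 + (-\frac{56}{11})^2*(e_{36})^2 + (\frac{476}{4191})^2*(e_{45})^2 + (\frac{980}{381})^2*(e_{46})^2 + (\frac{6993}{5588})^2*(e_{56})^2 = \frac{11764900}{17564481}*(-1) + \frac{22724289}{1951609}*(-1) + \frac{15366400}{17564481}*(-1) + \frac{38416}{145161}*(+1) + \frac{31753225}{17564481}*(+1) + \frac{36409156}{1951609}*(-1) + \frac{3841600}{17564481}*(-1) + \frac{8934121}{70257924}*(+1) + \frac{150062500}{17564481}*(+1) + \frac{17405584}{1951609}*(-1) + \frac{47100769}{31225744}*(+1) + \frac{3136}{121}*(+1) + \frac{226576}{17564481}*(+1) + \frac{960400}{145161}*(+1) + \frac{48902049}{31225744}*(-1) = \frac{9}{4} (each basis 2-blade squares to minus the product of its generators' squares); cross terms between blades sharing an index anticommute and cancel; the commuting (index-disjoint) pairs give grade-4 terms 2*c*c'*(blade product), which cancel blade by blade — e_{1234}: \frac{28619920}{5854827} + \frac{6228880}{1951609} - \frac{47306560}{5854827} = 0; e_{1235}: \frac{11770045}{5854827} + \frac{4749521}{1951609} - \frac{2365328}{532257} = 0; e_{1236}: -\frac{384160}{46101} + \frac{38930500}{1951609} - \frac{68003180}{5854827} = 0; e_{1245}: \frac{3265360}{17564481} - \frac{11716880}{17564481} + \frac{768320}{1596771} = 0; e_{1246}: \frac{6722800}{1596771} - \frac{96040000}{17564481} + \frac{22089200}{17564481} = 0; e_{1256}: \frac{3997665}{1951609} - \frac{4802000}{1596771} + \frac{16843015}{17564481} = 0; e_{1345}: \frac{1512728}{1951609} + \frac{13451480}{5854827} - \frac{1635424}{532257} = 0; e_{1346}: \frac{3114440}{177419} - \frac{439040}{46101} - \frac{47018440}{5854827} = 0; e_{1356}: \frac{33335631}{3903218} - \frac{21952}{4191} - \frac{38673005}{11709654} = 0; e_{1456}: -\frac{4568760}{1951609} + \frac{384160}{145161} - \frac{5364520}{17564481} = 0; e_{2345}: \frac{5744368}{5854827} + \frac{6725740}{5854827} - \frac{12470108}{5854827} = 0; e_{2346}: \frac{11826640}{532257} - \frac{219520}{46101} - \frac{102214000}{5854827} = 0; e_{2356}: \frac{21097881}{1951609} - \frac{167384}{46101} - \frac{42035875}{5854827} = 0; e_{2456}: -\frac{2284380}{1951609} + \frac{2929220}{1596771} - \frac{11662000}{17564481} = 0; e_{3456}: \frac{14587398}{1951609} - \frac{3362870}{532257} - \frac{53312}{46101} = 0 — confirming B is simple. So B^2 = \frac{9}{4}.
Answer: boost, certificate B^2 = \frac{9}{4}. Because \frac{9}{4} is invariant under every versor sandwich, the classification follows from its sign alone.


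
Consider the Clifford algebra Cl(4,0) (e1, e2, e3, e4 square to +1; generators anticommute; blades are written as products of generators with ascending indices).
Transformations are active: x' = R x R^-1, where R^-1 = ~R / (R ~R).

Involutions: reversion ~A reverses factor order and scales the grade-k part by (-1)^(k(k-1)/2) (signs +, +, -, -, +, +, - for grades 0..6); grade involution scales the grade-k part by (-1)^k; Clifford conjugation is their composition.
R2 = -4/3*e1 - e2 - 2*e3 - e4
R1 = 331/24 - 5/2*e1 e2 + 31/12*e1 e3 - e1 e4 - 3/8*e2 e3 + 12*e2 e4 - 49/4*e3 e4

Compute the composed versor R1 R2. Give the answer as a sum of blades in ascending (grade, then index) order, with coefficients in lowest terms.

Distribute over the terms of R2 (each basis-blade product reordered to ascending indices, repeated generators contracted through their squares):
R1 (-4/3*e1) = -331/18*e1 - 10/3*e2 + 31/9*e3 - 4/3*e4 + 1/2*e1 e2 e3 - 16*e1 e2 e4 + 49/3*e1 e3 e4
R1 (-e2) = 5/2*e1 - 331/24*e2 - 3/8*e3 + 12*e4 + 31/12*e1 e2 e3 - e1 e2 e4 + 49/4*e2 e3 e4
R1 (-2*e3) = -31/6*e1 + 3/4*e2 - 331/12*e3 - 49/2*e4 + 5*e1 e2 e3 - 2*e1 e3 e4 + 24*e2 e3 e4
R1 (-e4) = e1 - 12*e2 + 49/4*e3 - 331/24*e4 + 5/2*e1 e2 e4 - 31/12*e1 e3 e4 + 3/8*e2 e3 e4
Summing the partial products and collecting blades:
Answer: -361/18*e1 - 227/8*e2 - 883/72*e3 - 221/8*e4 + 97/12*e1 e2 e3 - 29/2*e1 e2 e4 + 47/4*e1 e3 e4 + 293/8*e2 e3 e4


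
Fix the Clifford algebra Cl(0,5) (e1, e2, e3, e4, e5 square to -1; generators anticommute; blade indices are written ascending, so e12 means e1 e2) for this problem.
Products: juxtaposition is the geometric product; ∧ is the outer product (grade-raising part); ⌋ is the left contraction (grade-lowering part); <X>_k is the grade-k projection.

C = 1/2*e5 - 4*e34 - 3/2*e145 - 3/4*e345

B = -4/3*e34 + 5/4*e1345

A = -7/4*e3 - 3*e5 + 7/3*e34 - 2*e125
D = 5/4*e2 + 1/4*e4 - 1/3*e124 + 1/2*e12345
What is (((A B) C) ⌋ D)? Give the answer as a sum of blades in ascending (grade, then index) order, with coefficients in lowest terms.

step 1: 28/9 - 7/3*e4 - 35/12*e15 - 15/4*e134 - 35/16*e145 - 5/2*e234 + 4*e345 + 8/3*e12345
step 2: 9/32 - 325/24*e1 - 10*e2 + 28/3*e3 + 35/8*e4 + 158/9*e5 - 2*e12 - 489/64*e13 + 35/32*e14 + 11/16*e15 - 4*e23 - 15/8*e25 - 130/9*e34 + 59/8*e35 - 7/6*e45 + 32/3*e125 - 35/16*e134 + 35/4*e135 - 14/3*e145 - 7/3*e345 - 4/3*e1234 + 15/4*e1235 + 235/24*e1345 - 5/4*e2345
step 3: 365/32 - 5/8*e1 - 1885/384*e2 - 949/384*e4 - 2/3*e5 + 7/24*e12 + 10/3*e14 - 7/3*e23 - 80/9*e24 - 35/32*e25 + 16/3*e34 + 7/12*e123 + 115/32*e124 + 65/9*e125 + 15/16*e134 + 2*e145 + 11/32*e234 - 35/64*e235 - 489/128*e245 + e345 - 79/9*e1234 + 35/16*e1235 - 14/3*e1245 - 5*e1345 + 325/48*e2345 + 9/64*e12345
Answer: 365/32 - 5/8*e1 - 1885/384*e2 - 949/384*e4 - 2/3*e5 + 7/24*e12 + 10/3*e14 - 7/3*e23 - 80/9*e24 - 35/32*e25 + 16/3*e34 + 7/12*e123 + 115/32*e124 + 65/9*e125 + 15/16*e134 + 2*e145 + 11/32*e234 - 35/64*e235 - 489/128*e245 + e345 - 79/9*e1234 + 35/16*e1235 - 14/3*e1245 - 5*e1345 + 325/48*e2345 + 9/64*e12345


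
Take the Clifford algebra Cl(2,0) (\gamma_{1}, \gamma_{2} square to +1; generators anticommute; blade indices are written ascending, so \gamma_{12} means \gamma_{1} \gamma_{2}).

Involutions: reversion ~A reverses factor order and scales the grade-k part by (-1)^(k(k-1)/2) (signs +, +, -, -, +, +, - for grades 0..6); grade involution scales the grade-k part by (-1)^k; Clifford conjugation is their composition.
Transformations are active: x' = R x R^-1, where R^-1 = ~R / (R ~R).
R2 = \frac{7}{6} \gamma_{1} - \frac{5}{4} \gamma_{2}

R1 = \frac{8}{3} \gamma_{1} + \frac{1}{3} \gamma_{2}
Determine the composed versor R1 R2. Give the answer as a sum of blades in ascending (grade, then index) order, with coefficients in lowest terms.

Distribute over the terms of R1 (each basis-blade product reordered to ascending indices, repeated generators contracted through their squares):
(\frac{8}{3} \gamma_{1}) R2 = \frac{28}{9} - \frac{10}{3} \gamma_{12}
(\frac{1}{3} \gamma_{2}) R2 = -\frac{5}{12} - \frac{7}{18} \gamma_{12}
Summing the partial products and collecting blades:
Answer: \frac{97}{36} - \frac{67}{18} \gamma_{12}


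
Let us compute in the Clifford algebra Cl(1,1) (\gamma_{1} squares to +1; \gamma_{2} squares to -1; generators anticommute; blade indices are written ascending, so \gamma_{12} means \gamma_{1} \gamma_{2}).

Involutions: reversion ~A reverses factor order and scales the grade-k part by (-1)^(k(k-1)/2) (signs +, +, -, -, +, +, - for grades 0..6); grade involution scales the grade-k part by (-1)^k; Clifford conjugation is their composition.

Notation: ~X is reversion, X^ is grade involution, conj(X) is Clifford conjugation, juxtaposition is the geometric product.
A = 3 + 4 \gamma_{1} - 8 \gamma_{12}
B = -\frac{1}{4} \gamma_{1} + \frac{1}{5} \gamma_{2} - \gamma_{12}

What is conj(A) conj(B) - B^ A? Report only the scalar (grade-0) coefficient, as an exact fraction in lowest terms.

first term: 7 + \frac{47}{20} \gamma_{1} - \frac{33}{5} \gamma_{2} + \frac{19}{5} \gamma_{12}
second term: 9 + \frac{47}{20} \gamma_{1} + \frac{7}{5} \gamma_{2} - \frac{11}{5} \gamma_{12}
Answer: -2


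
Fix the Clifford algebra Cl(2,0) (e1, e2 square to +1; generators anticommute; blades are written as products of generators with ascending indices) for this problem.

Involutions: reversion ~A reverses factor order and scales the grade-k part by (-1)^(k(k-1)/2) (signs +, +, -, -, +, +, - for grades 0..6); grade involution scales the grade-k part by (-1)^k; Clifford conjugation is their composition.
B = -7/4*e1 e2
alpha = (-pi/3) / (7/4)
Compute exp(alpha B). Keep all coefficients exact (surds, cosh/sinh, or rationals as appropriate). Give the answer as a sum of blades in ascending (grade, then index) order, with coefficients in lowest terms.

B^2 = (-7/4)^2*(e1 e2)^2 = 49/16*(-1) = -49/16 (a basis 2-blade squares to minus the product of its generators' squares).
B^2 = -49/16 — a negative square means the series sums to a rotation: l = 7/4, alpha*l = -pi/3, so exp(alpha B) = cos(-pi/3) + (sin(-pi/3)/(7/4))*B = 1/2 + (-2*sqrt(3)/7)*B.
Answer: 1/2 + sqrt(3)/2*e1 e2


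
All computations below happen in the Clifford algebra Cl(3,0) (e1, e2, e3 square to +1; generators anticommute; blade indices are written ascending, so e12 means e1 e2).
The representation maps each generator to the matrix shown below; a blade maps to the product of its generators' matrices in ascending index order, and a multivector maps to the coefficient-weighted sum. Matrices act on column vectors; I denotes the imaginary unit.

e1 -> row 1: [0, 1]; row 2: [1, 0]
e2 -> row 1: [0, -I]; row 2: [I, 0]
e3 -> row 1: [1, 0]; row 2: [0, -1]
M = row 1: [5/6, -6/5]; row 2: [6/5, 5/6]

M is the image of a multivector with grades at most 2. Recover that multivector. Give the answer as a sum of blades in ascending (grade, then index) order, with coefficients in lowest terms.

Method: 1, rho(e1), rho(e2), rho(e3) form a trace-orthogonal basis of the 2x2 complex matrices (tr(X Y) = 2 if X = Y, else 0), so M = m0*1 + m1*rho(e1) + m2*rho(e2) + m3*rho(e3) with m0 = tr(M)/2 = 5/6, m1 = tr(M rho(e1))/2 = 0, m2 = tr(M rho(e2))/2 = -6*I/5, m3 = tr(M rho(e3))/2 = 0.
Multiplying table entries, the bivector images are rho(e12) = I*rho(e3), rho(e13) = -I*rho(e2), rho(e23) = I*rho(e1); with real blade coefficients the real parts of m0..m3 are the coefficients of 1, e1, e2, e3 and the imaginary parts give the bivectors (e23: Im m1, e13: -Im m2, e12: Im m3).
Answer: 5/6 + 6/5*e13


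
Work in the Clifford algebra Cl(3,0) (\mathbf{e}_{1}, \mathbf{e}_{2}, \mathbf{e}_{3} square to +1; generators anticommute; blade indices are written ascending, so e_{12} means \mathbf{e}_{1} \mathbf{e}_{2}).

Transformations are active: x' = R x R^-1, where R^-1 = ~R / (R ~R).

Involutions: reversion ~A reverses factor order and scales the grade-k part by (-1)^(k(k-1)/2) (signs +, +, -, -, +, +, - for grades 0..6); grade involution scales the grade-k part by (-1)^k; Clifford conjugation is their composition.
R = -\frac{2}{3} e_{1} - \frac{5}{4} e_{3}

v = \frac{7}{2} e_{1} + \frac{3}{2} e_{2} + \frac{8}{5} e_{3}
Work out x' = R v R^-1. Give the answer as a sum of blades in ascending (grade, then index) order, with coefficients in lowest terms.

~R = -\frac{2}{3} e_{1} - \frac{5}{4} e_{3}, and R ~R = \frac{289}{144}, so R^-1 = ~R / (\frac{289}{144}).
R v = -\frac{13}{3} - e_{12} + \frac{397}{120} e_{13} + \frac{15}{8} e_{23}
Answer: -\frac{359}{578} e_{1} - \frac{3}{2} e_{2} + \frac{5488}{1445} e_{3}


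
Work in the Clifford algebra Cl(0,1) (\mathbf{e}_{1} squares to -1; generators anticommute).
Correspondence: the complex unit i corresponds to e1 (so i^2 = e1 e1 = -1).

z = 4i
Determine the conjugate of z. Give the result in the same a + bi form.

In blades: z = 4 e_{1}.
Conjugation here is Clifford conjugation: the scalar is fixed and the grade-1 and grade-2 blades all flip sign, giving -4 e_{1}; translating back:
Answer: -4i


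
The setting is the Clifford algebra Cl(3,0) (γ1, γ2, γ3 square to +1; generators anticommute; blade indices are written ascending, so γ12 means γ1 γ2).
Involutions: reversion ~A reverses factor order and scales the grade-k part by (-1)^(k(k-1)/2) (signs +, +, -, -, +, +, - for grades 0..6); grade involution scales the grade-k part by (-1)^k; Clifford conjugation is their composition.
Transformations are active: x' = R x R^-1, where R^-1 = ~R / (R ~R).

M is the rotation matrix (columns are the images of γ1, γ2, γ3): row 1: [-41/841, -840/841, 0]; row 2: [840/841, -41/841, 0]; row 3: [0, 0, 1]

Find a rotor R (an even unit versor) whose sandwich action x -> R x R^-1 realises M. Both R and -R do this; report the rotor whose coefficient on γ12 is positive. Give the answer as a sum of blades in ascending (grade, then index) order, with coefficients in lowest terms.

Method: write R = a + b12*γ12 + b13*γ13 + b23*γ23 with a^2 + b12^2 + b13^2 + b23^2 = 1 (so R^-1 = ~R). Expanding the columns R e_j ~R gives tr M = 4a^2 - 1 and, from the antisymmetric part, M21 - M12 = -4a*b12, M13 - M31 = 4a*b13, M32 - M23 = -4a*b23.
Here tr M = 759/841, so a^2 = (1 + tr M)/4 = 400/841 and a = ±20/29. Taking a = 20/29: M21 - M12 = 1680/841, M13 - M31 = 0, M32 - M23 = 0, giving b12 = -21/29, b13 = 0, b23 = 0, i.e. R = 20/29 - 21/29*γ12.
Its γ12 coefficient is negative, so report the other preimage -R.
Answer: -20/29 + 21/29*γ12. Why the constraint matters: R and -R act identically through the sandwich — M has trace 759/841 either way — so only the sign condition on γ12 picks one of the two preimages.


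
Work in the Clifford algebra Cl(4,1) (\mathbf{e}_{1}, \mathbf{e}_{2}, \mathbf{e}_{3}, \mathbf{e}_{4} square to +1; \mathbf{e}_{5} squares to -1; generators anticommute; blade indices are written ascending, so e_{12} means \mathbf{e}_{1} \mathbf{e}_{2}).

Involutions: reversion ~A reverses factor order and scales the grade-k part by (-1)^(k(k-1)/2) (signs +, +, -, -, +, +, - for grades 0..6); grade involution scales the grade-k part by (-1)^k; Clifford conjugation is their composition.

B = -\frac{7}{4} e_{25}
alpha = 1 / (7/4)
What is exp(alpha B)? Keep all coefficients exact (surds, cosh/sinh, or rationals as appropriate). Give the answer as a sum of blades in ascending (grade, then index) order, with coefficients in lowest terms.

B^2 = (-\frac{7}{4})^2*(e_{25})^2 = \frac{49}{16}*(+1) = \frac{49}{16} (a basis 2-blade squares to minus the product of its generators' squares).
B^2 = \frac{49}{16} — the positive square puts this in the hyperbolic regime; l = \frac{7}{4}, alpha*l = 1, so exp(alpha B) = cosh(1) + (sinh(1)/(\frac{7}{4}))*B = \cosh{\left(1 \right)} + (\frac{4 \sinh{\left(1 \right)}}{7})*B.
Answer: \cosh{\left(1 \right)} - \sinh{\left(1 \right)} e_{25}


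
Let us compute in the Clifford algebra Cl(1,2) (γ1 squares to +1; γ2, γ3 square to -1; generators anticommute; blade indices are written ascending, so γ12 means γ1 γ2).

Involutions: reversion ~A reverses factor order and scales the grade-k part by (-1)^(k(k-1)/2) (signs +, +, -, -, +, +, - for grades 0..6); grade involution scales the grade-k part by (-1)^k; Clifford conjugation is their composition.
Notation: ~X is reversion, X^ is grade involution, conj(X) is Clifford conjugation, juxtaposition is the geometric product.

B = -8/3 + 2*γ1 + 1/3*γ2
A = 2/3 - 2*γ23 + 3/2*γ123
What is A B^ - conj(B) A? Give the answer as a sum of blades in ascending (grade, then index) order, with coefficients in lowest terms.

first term: -16/9 - 4/3*γ1 - 2/9*γ2 + 2/3*γ3 - 1/2*γ13 + 7/3*γ23
second term: -16/9 - 4/3*γ1 - 2/9*γ2 - 2/3*γ3 - 1/2*γ13 + 7/3*γ23
Answer: 4/3*γ3


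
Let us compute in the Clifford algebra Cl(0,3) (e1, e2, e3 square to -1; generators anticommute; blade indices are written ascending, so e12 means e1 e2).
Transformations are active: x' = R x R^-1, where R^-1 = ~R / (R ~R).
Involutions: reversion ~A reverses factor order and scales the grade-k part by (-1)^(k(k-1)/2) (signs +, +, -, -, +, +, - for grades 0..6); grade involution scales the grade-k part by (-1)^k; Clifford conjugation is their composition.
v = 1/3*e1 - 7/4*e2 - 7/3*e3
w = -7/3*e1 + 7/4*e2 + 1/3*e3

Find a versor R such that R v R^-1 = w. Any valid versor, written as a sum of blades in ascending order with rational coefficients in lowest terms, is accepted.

Since q(v) = q(w) = -1241/144, the sum R = v + w = -2*e1 - 2*e3 does the job whenever invertible.
Answer: -2*e1 - 2*e3


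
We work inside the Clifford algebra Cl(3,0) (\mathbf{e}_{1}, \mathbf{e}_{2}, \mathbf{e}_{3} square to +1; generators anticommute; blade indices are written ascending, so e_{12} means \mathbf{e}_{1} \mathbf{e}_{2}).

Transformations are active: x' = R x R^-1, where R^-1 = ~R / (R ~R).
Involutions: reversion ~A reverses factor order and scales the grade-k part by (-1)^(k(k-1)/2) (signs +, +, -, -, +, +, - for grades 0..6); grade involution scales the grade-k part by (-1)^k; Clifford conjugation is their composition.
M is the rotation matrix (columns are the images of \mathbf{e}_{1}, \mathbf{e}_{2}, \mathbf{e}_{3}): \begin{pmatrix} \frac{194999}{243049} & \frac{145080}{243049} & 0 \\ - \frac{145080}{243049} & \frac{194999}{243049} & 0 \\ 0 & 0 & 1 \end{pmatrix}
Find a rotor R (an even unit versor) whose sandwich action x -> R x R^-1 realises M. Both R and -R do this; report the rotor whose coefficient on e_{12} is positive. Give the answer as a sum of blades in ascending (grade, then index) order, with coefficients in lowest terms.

Method: write R = a + b12*e_{12} + b13*e_{13} + b23*e_{23} with a^2 + b12^2 + b13^2 + b23^2 = 1 (so R^-1 = ~R). Expanding the columns R e_j ~R gives tr M = 4a^2 - 1 and, from the antisymmetric part, M21 - M12 = -4a*b12, M13 - M31 = 4a*b13, M32 - M23 = -4a*b23.
Here tr M = \frac{633047}{243049}, so a^2 = (1 + tr M)/4 = \frac{219024}{243049} and a = ±\frac{468}{493}. Taking a = \frac{468}{493}: M21 - M12 = -\frac{290160}{243049}, M13 - M31 = 0, M32 - M23 = 0, giving b12 = \frac{155}{493}, b13 = 0, b23 = 0, i.e. R = \frac{468}{493} + \frac{155}{493} e_{12}.
Its e_{12} coefficient is already positive.
Answer: \frac{468}{493} + \frac{155}{493} e_{12}. Note: both R and -R realise this M (trace \frac{633047}{243049}); the covering map identifies them, and the e_{12}-coefficient sign is the tie-breaker.


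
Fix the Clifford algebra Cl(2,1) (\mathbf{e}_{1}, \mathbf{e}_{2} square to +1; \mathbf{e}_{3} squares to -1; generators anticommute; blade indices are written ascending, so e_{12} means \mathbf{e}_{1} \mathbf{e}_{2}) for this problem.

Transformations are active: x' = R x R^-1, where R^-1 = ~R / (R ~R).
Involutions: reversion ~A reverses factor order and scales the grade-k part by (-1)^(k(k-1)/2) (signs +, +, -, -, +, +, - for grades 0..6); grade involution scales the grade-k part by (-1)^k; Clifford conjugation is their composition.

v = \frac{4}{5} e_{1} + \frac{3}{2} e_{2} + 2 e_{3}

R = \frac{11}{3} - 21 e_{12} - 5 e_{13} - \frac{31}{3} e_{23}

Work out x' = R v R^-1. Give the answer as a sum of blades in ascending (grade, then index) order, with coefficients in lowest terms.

~R = \frac{11}{3} + 21 e_{12} + 5 e_{13} + \frac{31}{3} e_{23}, and R ~R = \frac{968}{3}, so R^-1 = ~R / (\frac{968}{3}).
R v = -\frac{557}{30} e_{1} + \frac{1289}{30} e_{2} + \frac{161}{6} e_{3} - \frac{1283}{30} e_{123}
Answer: -\frac{4793}{1210} e_{1} + \frac{2911}{3630} e_{2} + \frac{15161}{3630} e_{3}


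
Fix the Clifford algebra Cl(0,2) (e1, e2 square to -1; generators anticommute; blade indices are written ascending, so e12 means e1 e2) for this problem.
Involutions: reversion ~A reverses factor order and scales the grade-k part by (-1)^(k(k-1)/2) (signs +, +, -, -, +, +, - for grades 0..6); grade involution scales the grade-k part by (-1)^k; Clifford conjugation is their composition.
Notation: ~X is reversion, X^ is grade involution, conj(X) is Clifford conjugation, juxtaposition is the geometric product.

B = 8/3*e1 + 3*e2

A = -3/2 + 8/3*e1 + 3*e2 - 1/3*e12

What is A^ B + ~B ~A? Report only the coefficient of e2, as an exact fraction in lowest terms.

first term: 145/9 - 3*e1 - 97/18*e2
second term: -145/9 - 3*e1 - 97/18*e2
Answer: -97/9


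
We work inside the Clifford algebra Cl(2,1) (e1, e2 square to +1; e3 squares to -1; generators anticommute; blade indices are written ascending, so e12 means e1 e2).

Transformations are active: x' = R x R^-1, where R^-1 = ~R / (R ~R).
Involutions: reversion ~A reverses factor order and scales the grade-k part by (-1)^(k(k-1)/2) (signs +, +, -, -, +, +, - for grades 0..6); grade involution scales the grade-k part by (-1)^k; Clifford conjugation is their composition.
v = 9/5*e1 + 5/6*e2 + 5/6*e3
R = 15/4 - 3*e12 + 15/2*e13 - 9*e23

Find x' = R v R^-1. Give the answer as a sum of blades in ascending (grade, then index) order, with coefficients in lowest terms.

~R = 15/4 + 3*e12 - 15/2*e13 + 9*e23, and R ~R = -1827/16, so R^-1 = ~R / (-1827/16).
R v = -2*e1 + 641/40*e2 - 23/8*e3 - 499/20*e123
Answer: 197/87*e1 + 565/406*e2 - 11909/6090*e3


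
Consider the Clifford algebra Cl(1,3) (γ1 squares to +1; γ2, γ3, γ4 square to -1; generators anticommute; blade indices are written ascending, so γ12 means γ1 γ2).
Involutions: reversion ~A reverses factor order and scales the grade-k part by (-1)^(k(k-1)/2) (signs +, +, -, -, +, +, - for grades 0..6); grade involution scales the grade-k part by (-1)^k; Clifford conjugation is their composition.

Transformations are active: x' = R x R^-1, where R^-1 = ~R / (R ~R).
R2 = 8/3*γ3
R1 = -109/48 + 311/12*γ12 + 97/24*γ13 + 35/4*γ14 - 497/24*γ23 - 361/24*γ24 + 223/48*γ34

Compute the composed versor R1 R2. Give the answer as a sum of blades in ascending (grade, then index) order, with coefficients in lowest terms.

Distribute over the terms of R2 (each basis-blade product reordered to ascending indices, repeated generators contracted through their squares):
R1 (8/3*γ3) = -97/9*γ1 + 497/9*γ2 - 109/18*γ3 + 223/18*γ4 + 622/9*γ123 - 70/3*γ134 + 361/9*γ234
Answer: -97/9*γ1 + 497/9*γ2 - 109/18*γ3 + 223/18*γ4 + 622/9*γ123 - 70/3*γ134 + 361/9*γ234


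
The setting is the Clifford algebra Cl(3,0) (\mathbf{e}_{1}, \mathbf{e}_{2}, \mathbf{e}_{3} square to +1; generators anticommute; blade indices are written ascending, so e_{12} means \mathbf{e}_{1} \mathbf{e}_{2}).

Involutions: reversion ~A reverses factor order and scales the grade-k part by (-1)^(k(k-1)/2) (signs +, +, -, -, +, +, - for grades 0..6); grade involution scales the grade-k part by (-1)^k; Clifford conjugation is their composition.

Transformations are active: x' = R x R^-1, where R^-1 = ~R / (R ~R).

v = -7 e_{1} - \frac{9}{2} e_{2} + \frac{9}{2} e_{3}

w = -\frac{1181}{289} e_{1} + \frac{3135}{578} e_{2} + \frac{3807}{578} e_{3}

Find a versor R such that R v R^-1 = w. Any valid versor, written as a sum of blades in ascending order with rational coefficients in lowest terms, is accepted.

Take R = v + w = -\frac{3204}{289} e_{1} + \frac{267}{289} e_{2} + \frac{3204}{289} e_{3}. Because q(v) = q(w) = \frac{179}{2}, conjugation by R sends v exactly to w.
Answer: -\frac{3204}{289} e_{1} + \frac{267}{289} e_{2} + \frac{3204}{289} e_{3}


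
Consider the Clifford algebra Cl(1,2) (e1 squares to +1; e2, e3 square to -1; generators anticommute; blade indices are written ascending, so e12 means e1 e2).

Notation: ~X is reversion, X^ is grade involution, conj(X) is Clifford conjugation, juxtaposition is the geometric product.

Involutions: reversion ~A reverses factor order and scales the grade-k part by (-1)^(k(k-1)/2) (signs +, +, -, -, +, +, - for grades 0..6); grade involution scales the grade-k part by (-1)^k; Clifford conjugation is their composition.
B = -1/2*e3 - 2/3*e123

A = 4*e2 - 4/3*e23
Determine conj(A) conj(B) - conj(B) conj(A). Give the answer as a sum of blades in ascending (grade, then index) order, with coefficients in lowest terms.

first term: 8/9*e1 - 2/3*e2 + 8/3*e13 - 2*e23
second term: 8/9*e1 + 2/3*e2 + 8/3*e13 + 2*e23
Answer: -4/3*e2 - 4*e23


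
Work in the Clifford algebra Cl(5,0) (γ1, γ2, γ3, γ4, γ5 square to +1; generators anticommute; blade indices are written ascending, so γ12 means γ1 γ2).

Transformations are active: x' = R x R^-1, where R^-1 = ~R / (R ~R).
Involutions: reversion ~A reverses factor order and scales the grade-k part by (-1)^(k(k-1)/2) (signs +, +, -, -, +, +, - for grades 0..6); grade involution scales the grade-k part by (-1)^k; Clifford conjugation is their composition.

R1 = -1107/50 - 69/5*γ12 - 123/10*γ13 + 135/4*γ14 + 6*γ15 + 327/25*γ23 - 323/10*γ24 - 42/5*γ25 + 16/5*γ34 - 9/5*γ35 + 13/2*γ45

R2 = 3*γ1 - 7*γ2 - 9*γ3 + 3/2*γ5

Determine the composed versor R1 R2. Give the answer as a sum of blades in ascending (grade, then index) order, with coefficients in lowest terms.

Distribute over the terms of R2 (each basis-blade product reordered to ascending indices, repeated generators contracted through their squares):
R1 (3*γ1) = -3321/50*γ1 + 207/5*γ2 + 369/10*γ3 - 405/4*γ4 - 18*γ5 + 981/25*γ123 - 969/10*γ124 - 126/5*γ125 + 48/5*γ134 - 27/5*γ135 + 39/2*γ145
R1 (-7*γ2) = 483/5*γ1 + 7749/50*γ2 + 2289/25*γ3 - 2261/10*γ4 - 294/5*γ5 - 861/10*γ123 + 945/4*γ124 + 42*γ125 - 112/5*γ234 + 63/5*γ235 - 91/2*γ245
R1 (-9*γ3) = 1107/10*γ1 - 2943/25*γ2 + 9963/50*γ3 + 144/5*γ4 - 81/5*γ5 + 621/5*γ123 + 1215/4*γ134 + 54*γ135 - 2907/10*γ234 - 378/5*γ235 - 117/2*γ345
R1 (3/2*γ5) = 9*γ1 - 63/5*γ2 - 27/10*γ3 + 39/4*γ4 - 3321/100*γ5 - 207/10*γ125 - 369/20*γ135 + 405/8*γ145 + 981/50*γ235 - 969/20*γ245 + 24/5*γ345
Summing the partial products and collecting blades:
Answer: 3747/25*γ1 + 3303/50*γ2 + 16251/50*γ3 - 1444/5*γ4 - 12621/100*γ5 + 3867/50*γ123 + 2787/20*γ124 - 39/10*γ125 + 6267/20*γ134 + 603/20*γ135 + 561/8*γ145 - 3131/10*γ234 - 2169/50*γ235 - 1879/20*γ245 - 537/10*γ345


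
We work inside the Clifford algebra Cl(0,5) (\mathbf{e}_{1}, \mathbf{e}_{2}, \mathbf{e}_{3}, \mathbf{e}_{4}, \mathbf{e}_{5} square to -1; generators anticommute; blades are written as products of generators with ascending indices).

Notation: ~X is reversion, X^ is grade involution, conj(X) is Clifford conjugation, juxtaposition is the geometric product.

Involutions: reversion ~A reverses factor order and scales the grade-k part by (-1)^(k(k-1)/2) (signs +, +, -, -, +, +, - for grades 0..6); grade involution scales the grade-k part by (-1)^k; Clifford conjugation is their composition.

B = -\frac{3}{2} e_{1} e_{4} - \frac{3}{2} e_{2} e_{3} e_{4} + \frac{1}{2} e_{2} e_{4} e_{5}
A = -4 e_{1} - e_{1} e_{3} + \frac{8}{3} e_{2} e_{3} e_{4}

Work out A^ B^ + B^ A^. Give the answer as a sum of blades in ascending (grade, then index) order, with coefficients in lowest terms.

first term: -4 + 6 e_{4} + \frac{3}{2} e_{3} e_{4} + \frac{4}{3} e_{3} e_{5} + 4 e_{1} e_{2} e_{3} - \frac{3}{2} e_{1} e_{2} e_{4} + 6 e_{1} e_{2} e_{3} e_{4} - 2 e_{1} e_{2} e_{4} e_{5} - \frac{1}{2} e_{1} e_{2} e_{3} e_{4} e_{5}
second term: -4 - 6 e_{4} - \frac{3}{2} e_{3} e_{4} - \frac{4}{3} e_{3} e_{5} - 4 e_{1} e_{2} e_{3} + \frac{3}{2} e_{1} e_{2} e_{4} - 6 e_{1} e_{2} e_{3} e_{4} + 2 e_{1} e_{2} e_{4} e_{5} - \frac{1}{2} e_{1} e_{2} e_{3} e_{4} e_{5}
Answer: -8 - e_{1} e_{2} e_{3} e_{4} e_{5}


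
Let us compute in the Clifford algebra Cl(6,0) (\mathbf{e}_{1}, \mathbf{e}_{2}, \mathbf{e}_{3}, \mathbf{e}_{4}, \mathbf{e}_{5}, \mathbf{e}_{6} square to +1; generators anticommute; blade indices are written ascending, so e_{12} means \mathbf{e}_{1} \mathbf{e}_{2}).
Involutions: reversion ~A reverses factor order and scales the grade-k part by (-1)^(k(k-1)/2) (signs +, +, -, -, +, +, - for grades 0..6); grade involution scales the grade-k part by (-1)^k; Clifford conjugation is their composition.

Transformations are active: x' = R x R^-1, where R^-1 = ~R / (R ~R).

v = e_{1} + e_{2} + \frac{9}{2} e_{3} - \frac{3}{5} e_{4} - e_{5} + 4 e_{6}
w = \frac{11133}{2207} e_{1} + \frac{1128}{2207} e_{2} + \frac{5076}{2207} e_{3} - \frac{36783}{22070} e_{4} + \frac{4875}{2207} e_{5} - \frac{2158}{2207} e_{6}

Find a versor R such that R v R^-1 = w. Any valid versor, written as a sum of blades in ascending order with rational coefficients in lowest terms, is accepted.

Take R = v + w = \frac{13340}{2207} e_{1} + \frac{3335}{2207} e_{2} + \frac{30015}{4414} e_{3} - \frac{10005}{4414} e_{4} + \frac{2668}{2207} e_{5} + \frac{6670}{2207} e_{6}. Because q(v) = q(w) = \frac{3961}{100}, conjugation by R sends v exactly to w.
Answer: \frac{13340}{2207} e_{1} + \frac{3335}{2207} e_{2} + \frac{30015}{4414} e_{3} - \frac{10005}{4414} e_{4} + \frac{2668}{2207} e_{5} + \frac{6670}{2207} e_{6}


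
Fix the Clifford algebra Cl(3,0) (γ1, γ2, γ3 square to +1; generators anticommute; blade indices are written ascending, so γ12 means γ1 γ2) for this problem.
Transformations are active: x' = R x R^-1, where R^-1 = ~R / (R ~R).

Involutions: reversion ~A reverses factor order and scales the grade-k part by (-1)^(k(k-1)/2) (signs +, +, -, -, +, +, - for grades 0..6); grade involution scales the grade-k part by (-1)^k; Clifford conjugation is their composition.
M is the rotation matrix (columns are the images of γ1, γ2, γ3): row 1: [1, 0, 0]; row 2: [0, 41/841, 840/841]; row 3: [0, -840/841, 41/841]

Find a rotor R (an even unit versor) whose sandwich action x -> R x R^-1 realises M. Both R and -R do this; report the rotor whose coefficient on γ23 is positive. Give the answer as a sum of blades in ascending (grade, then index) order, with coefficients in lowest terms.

Method: write R = a + b12*γ12 + b13*γ13 + b23*γ23 with a^2 + b12^2 + b13^2 + b23^2 = 1 (so R^-1 = ~R). Expanding the columns R e_j ~R gives tr M = 4a^2 - 1 and, from the antisymmetric part, M21 - M12 = -4a*b12, M13 - M31 = 4a*b13, M32 - M23 = -4a*b23.
Here tr M = 923/841, so a^2 = (1 + tr M)/4 = 441/841 and a = ±21/29. Taking a = 21/29: M21 - M12 = 0, M13 - M31 = 0, M32 - M23 = -1680/841, giving b12 = 0, b13 = 0, b23 = 20/29, i.e. R = 21/29 + 20/29*γ23.
Its γ23 coefficient is already positive.
Answer: 21/29 + 20/29*γ23. Sheet selection: the two-to-one cover makes ±R indistinguishable at the matrix level (trace 923/841), so uniqueness comes from the required sign on γ23.


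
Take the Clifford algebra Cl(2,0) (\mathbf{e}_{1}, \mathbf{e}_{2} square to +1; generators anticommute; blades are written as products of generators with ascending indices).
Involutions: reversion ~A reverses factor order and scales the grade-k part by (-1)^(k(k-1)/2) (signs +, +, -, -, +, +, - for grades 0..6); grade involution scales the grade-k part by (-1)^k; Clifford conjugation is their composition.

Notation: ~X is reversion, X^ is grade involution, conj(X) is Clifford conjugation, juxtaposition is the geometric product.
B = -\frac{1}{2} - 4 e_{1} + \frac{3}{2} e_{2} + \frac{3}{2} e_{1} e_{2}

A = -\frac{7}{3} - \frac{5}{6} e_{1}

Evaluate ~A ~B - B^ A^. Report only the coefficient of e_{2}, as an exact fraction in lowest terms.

first term: \frac{9}{2} + \frac{39}{4} e_{1} - \frac{9}{4} e_{2} + \frac{9}{4} e_{1} e_{2}
second term: \frac{9}{2} - \frac{39}{4} e_{1} + \frac{9}{4} e_{2} - \frac{9}{4} e_{1} e_{2}
Answer: -\frac{9}{2}


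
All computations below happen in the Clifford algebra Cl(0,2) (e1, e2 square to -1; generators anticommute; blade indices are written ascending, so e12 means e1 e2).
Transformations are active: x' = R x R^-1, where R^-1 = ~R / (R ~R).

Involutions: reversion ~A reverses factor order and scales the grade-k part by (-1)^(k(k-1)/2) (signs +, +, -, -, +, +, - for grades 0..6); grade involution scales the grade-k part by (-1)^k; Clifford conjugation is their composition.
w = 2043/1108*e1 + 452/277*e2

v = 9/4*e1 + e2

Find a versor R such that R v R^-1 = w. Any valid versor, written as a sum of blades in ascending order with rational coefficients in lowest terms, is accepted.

A norm check does it: q(v) = q(w) = -97/16, hence R = v + w = 1134/277*e1 + 729/277*e2 realises the map — parallel part kept, (v - w)/2 negated, v carried to w.
Answer: 1134/277*e1 + 729/277*e2
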